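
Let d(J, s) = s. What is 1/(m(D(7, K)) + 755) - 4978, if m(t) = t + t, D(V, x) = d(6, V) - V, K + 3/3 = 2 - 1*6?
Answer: -3758389/755 ≈ -4978.0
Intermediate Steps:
K = -5 (K = -1 + (2 - 1*6) = -1 + (2 - 6) = -1 - 4 = -5)
D(V, x) = 0 (D(V, x) = V - V = 0)
m(t) = 2*t
1/(m(D(7, K)) + 755) - 4978 = 1/(2*0 + 755) - 4978 = 1/(0 + 755) - 4978 = 1/755 - 4978 = -3758389/755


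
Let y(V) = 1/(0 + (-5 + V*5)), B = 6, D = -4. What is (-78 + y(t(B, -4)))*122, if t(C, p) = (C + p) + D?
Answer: -142862/15 ≈ -9524.1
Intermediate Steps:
t(C, p) = -4 + C + p (t(C, p) = (C + p) - 4 = -4 + C + p)
y(V) = 1/(-5 + 5*V) (y(V) = 1/(0 + (-5 + 5*V)) = 1/(-5 + 5*V))
(-78 + y(t(B, -4)))*122 = (-78 + 1/(5*(-1 + (-4 + 6 - 4))))*122 = (-78 + 1/(5*(-1 - 2)))*122 = (-78 + (1/5)/(-3))*122 = (-78 + (1/5)*(-1/3))*122 = (-78 - 1/15)*122 = -1171/15*122 = -142862/15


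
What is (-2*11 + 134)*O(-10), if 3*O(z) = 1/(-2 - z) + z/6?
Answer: -518/9 ≈ -57.556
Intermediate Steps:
O(z) = 1/(3*(-2 - z)) + z/18 (O(z) = (1/(-2 - z) + z/6)/3 = 1/(3*(-2 - z)) + z/18)
(-2*11 + 134)*O(-10) = (-2*11 + 134)*((-6 + (-10)**2 + 2*(-10))/(18*(2 - 10))) = (-22 + 134)*((1/18)*(-6 + 100 - 20)/(-8)) = 112*((1/18)*(-1/8)*74) = 112*(-37/72) = -518/9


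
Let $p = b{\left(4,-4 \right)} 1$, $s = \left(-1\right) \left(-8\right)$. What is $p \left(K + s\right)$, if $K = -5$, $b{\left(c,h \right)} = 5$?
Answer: $15$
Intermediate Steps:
$s = 8$
$p = 5$ ($p = 5 \cdot 1 = 5$)
$p \left(K + s\right) = 5 \left(-5 + 8\right) = 5 \cdot 3 = 15$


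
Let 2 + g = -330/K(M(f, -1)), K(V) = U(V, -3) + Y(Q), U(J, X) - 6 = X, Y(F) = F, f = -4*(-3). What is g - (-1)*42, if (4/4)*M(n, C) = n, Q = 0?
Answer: -70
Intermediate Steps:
f = 12
U(J, X) = 6 + X
M(n, C) = n
K(V) = 3 (K(V) = (6 - 3) + 0 = 3 + 0 = 3)
g = -112 (g = -2 - 330/3 = -2 - 330*⅓ = -2 - 110 = -112)
g - (-1)*42 = -112 - (-1)*42 = -112 - 1*(-42) = -112 + 42 = -70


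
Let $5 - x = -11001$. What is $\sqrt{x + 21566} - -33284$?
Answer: $33284 + 2 \sqrt{8143} \approx 33465.0$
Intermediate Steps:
$x = 11006$ ($x = 5 - -11001 = 5 + 11001 = 11006$)
$\sqrt{x + 21566} - -33284 = \sqrt{11006 + 21566} - -33284 = \sqrt{32572} + 33284 = 2 \sqrt{8143} + 33284 = 33284 + 2 \sqrt{8143}$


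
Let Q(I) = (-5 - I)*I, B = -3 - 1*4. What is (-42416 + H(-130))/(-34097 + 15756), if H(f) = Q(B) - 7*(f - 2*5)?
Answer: 41450/18341 ≈ 2.2600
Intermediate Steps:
B = -7 (B = -3 - 4 = -7)
Q(I) = I*(-5 - I)
H(f) = 56 - 7*f (H(f) = -1*(-7)*(5 - 7) - 7*(f - 2*5) = -1*(-7)*(-2) - 7*(f - 10) = -14 - 7*(-10 + f) = -14 + (70 - 7*f) = 56 - 7*f)
(-42416 + H(-130))/(-34097 + 15756) = (-42416 + (56 - 7*(-130)))/(-34097 + 15756) = (-42416 + (56 + 910))/(-18341) = (-42416 + 966)*(-1/18341) = -41450*(-1/18341) = 41450/18341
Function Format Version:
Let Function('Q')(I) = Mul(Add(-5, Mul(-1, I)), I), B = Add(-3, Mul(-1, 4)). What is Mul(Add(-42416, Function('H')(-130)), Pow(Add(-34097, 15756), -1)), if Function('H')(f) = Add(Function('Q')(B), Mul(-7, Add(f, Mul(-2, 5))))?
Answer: Rational(41450, 18341) ≈ 2.2600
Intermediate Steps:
B = -7 (B = Add(-3, -4) = -7)
Function('Q')(I) = Mul(I, Add(-5, Mul(-1, I)))
Function('H')(f) = Add(56, Mul(-7, f)) (Function('H')(f) = Add(Mul(-1, -7, Add(5, -7)), Mul(-7, Add(f, Mul(-2, 5)))) = Add(Mul(-1, -7, -2), Mul(-7, Add(f, -10))) = Add(-14, Mul(-7, Add(-10, f))) = Add(-14, Add(70, Mul(-7, f))) = Add(56, Mul(-7, f)))
Mul(Add(-42416, Function('H')(-130)), Pow(Add(-34097, 15756), -1)) = Mul(Add(-42416, Add(56, Mul(-7, -130))), Pow(Add(-34097, 15756), -1)) = Mul(Add(-42416, Add(56, 910)), Pow(-18341, -1)) = Mul(Add(-42416, 966), Rational(-1, 18341)) = Mul(-41450, Rational(-1, 18341)) = Rational(41450, 18341)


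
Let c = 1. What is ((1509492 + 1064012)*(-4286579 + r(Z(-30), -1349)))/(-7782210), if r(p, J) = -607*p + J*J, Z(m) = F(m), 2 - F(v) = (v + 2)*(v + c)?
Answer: 2541474169216/3891105 ≈ 6.5315e+5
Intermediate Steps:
F(v) = 2 - (1 + v)*(2 + v) (F(v) = 2 - (v + 2)*(v + 1) = 2 - (2 + v)*(1 + v) = 2 - (1 + v)*(2 + v))
Z(m) = m*(-3 - m)
r(p, J) = J**2 - 607*p (r(p, J) = -607*p + J**2 = J**2 - 607*p)
((1509492 + 1064012)*(-4286579 + r(Z(-30), -1349)))/(-7782210) = ((1509492 + 1064012)*(-4286579 + ((-1349)**2 - (-18210)*(-3 - 1*(-30)))))/(-7782210) = (2573504*(-4286579 + (1819801 - (-18210)*(-3 + 30))))*(-1/7782210) = (2573504*(-4286579 + (1819801 - (-18210)*27)))*(-1/7782210) = (2573504*(-4286579 + (1819801 - 607*(-810))))*(-1/7782210) = (2573504*(-4286579 + (1819801 + 491670)))*(-1/7782210) = (2573504*(-4286579 + 2311471))*(-1/7782210) = (2573504*(-1975108))*(-1/7782210) = -5082948338432*(-1/7782210) = 2541474169216/3891105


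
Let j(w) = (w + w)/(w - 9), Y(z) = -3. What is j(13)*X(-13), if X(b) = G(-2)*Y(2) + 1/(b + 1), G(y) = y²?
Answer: -1885/24 ≈ -78.542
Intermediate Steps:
j(w) = 2*w/(-9 + w) (j(w) = (2*w)/(-9 + w) = 2*w/(-9 + w))
X(b) = -12 + 1/(1 + b) (X(b) = (-2)²*(-3) + 1/(b + 1) = 4*(-3) + 1/(1 + b) = -12 + 1/(1 + b))
j(13)*X(-13) = (2*13/(-9 + 13))*((-11 - 12*(-13))/(1 - 13)) = (2*13/4)*((-11 + 156)/(-12)) = (2*13*(¼))*(-1/12*145) = (13/2)*(-145/12) = -1885/24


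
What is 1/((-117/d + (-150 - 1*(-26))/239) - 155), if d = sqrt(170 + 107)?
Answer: -2460699307/381903144028 + 6683157*sqrt(277)/381903144028 ≈ -0.0061520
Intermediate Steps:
d = sqrt(277) ≈ 16.643
1/((-117/d + (-150 - 1*(-26))/239) - 155) = 1/((-117*sqrt(277)/277 + (-150 - 1*(-26))/239) - 155) = 1/((-117*sqrt(277)/277 + (-150 + 26)*(1/239)) - 155) = 1/((-117*sqrt(277)/277 - 124*1/239) - 155) = 1/((-117*sqrt(277)/277 - 124/239) - 155) = 1/((-124/239 - 117*sqrt(277)/277) - 155) = 1/(-37169/239 - 117*sqrt(277)/277)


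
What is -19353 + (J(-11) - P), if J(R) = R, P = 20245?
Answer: -39609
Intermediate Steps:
-19353 + (J(-11) - P) = -19353 + (-11 - 1*20245) = -19353 + (-11 - 20245) = -19353 - 20256 = -39609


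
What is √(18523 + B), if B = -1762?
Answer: √16761 ≈ 129.46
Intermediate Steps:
√(18523 + B) = √(18523 - 1762) = √16761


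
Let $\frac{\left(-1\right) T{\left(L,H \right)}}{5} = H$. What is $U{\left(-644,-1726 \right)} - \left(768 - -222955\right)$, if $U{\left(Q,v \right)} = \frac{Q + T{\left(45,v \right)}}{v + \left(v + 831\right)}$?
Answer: $- \frac{586385969}{2621} \approx -2.2373 \cdot 10^{5}$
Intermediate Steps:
$T{\left(L,H \right)} = - 5 H$
$U{\left(Q,v \right)} = \frac{Q - 5 v}{831 + 2 v}$ ($U{\left(Q,v \right)} = \frac{Q - 5 v}{v + \left(v + 831\right)} = \frac{Q - 5 v}{v + \left(831 + v\right)} = \frac{Q - 5 v}{831 + 2 v}$)
$U{\left(-644,-1726 \right)} - \left(768 - -222955\right) = \frac{-644 - -8630}{831 + 2 \left(-1726\right)} - \left(768 - -222955\right) = \frac{-644 + 8630}{831 - 3452} - \left(768 + 222955\right) = \frac{1}{-2621} \cdot 7986 - 223723 = \left(- \frac{1}{2621}\right) 7986 - 223723 = - \frac{7986}{2621} - 223723 = - \frac{586385969}{2621}$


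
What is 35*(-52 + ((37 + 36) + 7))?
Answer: 980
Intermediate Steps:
35*(-52 + ((37 + 36) + 7)) = 35*(-52 + (73 + 7)) = 35*(-52 + 80) = 35*28 = 980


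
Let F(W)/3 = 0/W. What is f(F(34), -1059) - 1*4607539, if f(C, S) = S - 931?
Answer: -4609529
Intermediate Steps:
F(W) = 0 (F(W) = 3*(0/W) = 3*0 = 0)
f(C, S) = -931 + S
f(F(34), -1059) - 1*4607539 = (-931 - 1059) - 1*4607539 = -1990 - 4607539 = -4609529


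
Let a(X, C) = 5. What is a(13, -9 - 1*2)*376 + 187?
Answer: 2067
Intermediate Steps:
a(13, -9 - 1*2)*376 + 187 = 5*376 + 187 = 1880 + 187 = 2067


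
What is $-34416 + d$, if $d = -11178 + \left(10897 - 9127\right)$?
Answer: $-43824$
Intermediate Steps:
$d = -9408$ ($d = -11178 + \left(10897 - 9127\right) = -11178 + 1770 = -9408$)
$-34416 + d = -34416 - 9408 = -43824$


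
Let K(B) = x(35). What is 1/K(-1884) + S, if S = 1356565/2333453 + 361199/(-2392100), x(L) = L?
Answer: 17931758308731/39072970449100 ≈ 0.45893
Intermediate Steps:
K(B) = 35
S = 2402198246353/5581852921300 (S = 1356565*(1/2333453) + 361199*(-1/2392100) = 1356565/2333453 - 361199/2392100 = 2402198246353/5581852921300 ≈ 0.43036)
1/K(-1884) + S = 1/35 + 2402198246353/5581852921300 = 17931758308731/39072970449100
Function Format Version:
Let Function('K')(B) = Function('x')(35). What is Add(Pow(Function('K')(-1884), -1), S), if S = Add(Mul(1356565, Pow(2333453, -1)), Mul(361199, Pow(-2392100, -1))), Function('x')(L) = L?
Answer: Rational(17931758308731, 39072970449100) ≈ 0.45893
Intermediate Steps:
Function('K')(B) = 35
S = Rational(2402198246353, 5581852921300) (S = Add(Mul(1356565, Rational(1, 2333453)), Mul(361199, Rational(-1, 2392100))) = Add(Rational(1356565, 2333453), Rational(-361199, 2392100)) = Rational(2402198246353, 5581852921300) ≈ 0.43036)
Add(Pow(Function('K')(-1884), -1), S) = Add(Pow(35, -1), Rational(2402198246353, 5581852921300)) = Add(Rational(1, 35), Rational(2402198246353, 5581852921300)) = Rational(17931758308731, 39072970449100)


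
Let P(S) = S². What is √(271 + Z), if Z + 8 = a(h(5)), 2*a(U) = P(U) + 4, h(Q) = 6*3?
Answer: √427 ≈ 20.664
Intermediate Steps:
h(Q) = 18
a(U) = 2 + U²/2 (a(U) = (U² + 4)/2 = (4 + U²)/2 = 2 + U²/2)
Z = 156 (Z = -8 + (2 + (½)*18²) = -8 + (2 + (½)*324) = -8 + (2 + 162) = -8 + 164 = 156)
√(271 + Z) = √(271 + 156) = √427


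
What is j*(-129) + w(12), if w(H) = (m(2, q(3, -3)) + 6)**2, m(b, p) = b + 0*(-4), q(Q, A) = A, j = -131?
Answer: 16963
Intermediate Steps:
m(b, p) = b (m(b, p) = b + 0 = b)
w(H) = 64 (w(H) = (2 + 6)**2 = 8**2 = 64)
j*(-129) + w(12) = -131*(-129) + 64 = 16899 + 64 = 16963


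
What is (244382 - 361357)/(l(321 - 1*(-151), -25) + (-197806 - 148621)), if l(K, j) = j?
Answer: 116975/346452 ≈ 0.33764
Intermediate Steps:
(244382 - 361357)/(l(321 - 1*(-151), -25) + (-197806 - 148621)) = (244382 - 361357)/(-25 + (-197806 - 148621)) = -116975/(-25 - 346427) = -116975/(-346452) = -116975*(-1/346452) = 116975/346452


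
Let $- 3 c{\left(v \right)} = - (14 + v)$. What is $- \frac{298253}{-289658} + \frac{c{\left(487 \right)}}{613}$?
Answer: $\frac{231201975}{177560354} \approx 1.3021$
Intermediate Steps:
$c{\left(v \right)} = \frac{14}{3} + \frac{v}{3}$ ($c{\left(v \right)} = - \frac{\left(-1\right) \left(14 + v\right)}{3} = - \frac{-14 - v}{3} = \frac{14}{3} + \frac{v}{3}$)
$- \frac{298253}{-289658} + \frac{c{\left(487 \right)}}{613} = - \frac{298253}{-289658} + \frac{\frac{14}{3} + \frac{1}{3} \cdot 487}{613} = \left(-298253\right) \left(- \frac{1}{289658}\right) + \left(\frac{14}{3} + \frac{487}{3}\right) \frac{1}{613} = \frac{298253}{289658} + 167 \cdot \frac{1}{613} = \frac{298253}{289658} + \frac{167}{613} = \frac{231201975}{177560354}$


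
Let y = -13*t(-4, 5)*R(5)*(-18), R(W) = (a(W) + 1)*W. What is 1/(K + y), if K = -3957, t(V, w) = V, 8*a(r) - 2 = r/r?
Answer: -1/10392 ≈ -9.6228e-5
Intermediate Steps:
a(r) = 3/8 (a(r) = ¼ + (r/r)/8 = ¼ + (⅛)*1 = ¼ + ⅛ = 3/8)
R(W) = 11*W/8 (R(W) = (3/8 + 1)*W = 11*W/8)
y = -6435 (y = -(-52)*(11/8)*5*(-18) = -(-52)*55/8*(-18) = -13*(-55/2)*(-18) = (715/2)*(-18) = -6435)
1/(K + y) = 1/(-3957 - 6435) = 1/(-10392) = -1/10392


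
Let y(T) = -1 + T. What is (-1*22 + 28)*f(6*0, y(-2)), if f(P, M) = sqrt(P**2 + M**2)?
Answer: 18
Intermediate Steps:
f(P, M) = sqrt(M**2 + P**2)
(-1*22 + 28)*f(6*0, y(-2)) = (-1*22 + 28)*sqrt((-1 - 2)**2 + (6*0)**2) = (-22 + 28)*sqrt((-3)**2 + 0**2) = 6*sqrt(9 + 0) = 6*sqrt(9) = 6*3 = 18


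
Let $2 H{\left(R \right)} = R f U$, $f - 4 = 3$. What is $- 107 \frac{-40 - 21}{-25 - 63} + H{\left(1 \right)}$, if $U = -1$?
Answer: $- \frac{6835}{88} \approx -77.67$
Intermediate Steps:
$f = 7$ ($f = 4 + 3 = 7$)
$H{\left(R \right)} = - \frac{7 R}{2}$ ($H{\left(R \right)} = \frac{R 7 \left(-1\right)}{2} = \frac{7 R \left(-1\right)}{2} = \frac{\left(-7\right) R}{2} = - \frac{7 R}{2}$)
$- 107 \frac{-40 - 21}{-25 - 63} + H{\left(1 \right)} = - 107 \frac{-40 - 21}{-25 - 63} - \frac{7}{2} = - 107 \left(- \frac{61}{-88}\right) - \frac{7}{2} = - 107 \left(\left(-61\right) \left(- \frac{1}{88}\right)\right) - \frac{7}{2} = \left(-107\right) \frac{61}{88} - \frac{7}{2} = - \frac{6527}{88} - \frac{7}{2} = - \frac{6835}{88}$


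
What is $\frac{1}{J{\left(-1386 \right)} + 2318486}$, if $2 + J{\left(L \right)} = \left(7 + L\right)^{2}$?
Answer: $\frac{1}{4220125} \approx 2.3696 \cdot 10^{-7}$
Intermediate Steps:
$J{\left(L \right)} = -2 + \left(7 + L\right)^{2}$
$\frac{1}{J{\left(-1386 \right)} + 2318486} = \frac{1}{\left(-2 + \left(7 - 1386\right)^{2}\right) + 2318486} = \frac{1}{\left(-2 + \left(-1379\right)^{2}\right) + 2318486} = \frac{1}{\left(-2 + 1901641\right) + 2318486} = \frac{1}{1901639 + 2318486} = \frac{1}{4220125}$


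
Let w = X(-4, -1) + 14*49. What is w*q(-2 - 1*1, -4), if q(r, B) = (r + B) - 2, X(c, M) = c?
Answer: -6138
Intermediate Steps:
q(r, B) = -2 + B + r (q(r, B) = (B + r) - 2 = -2 + B + r)
w = 682 (w = -4 + 14*49 = -4 + 686 = 682)
w*q(-2 - 1*1, -4) = 682*(-2 - 4 + (-2 - 1*1)) = 682*(-2 - 4 + (-2 - 1)) = 682*(-2 - 4 - 3) = 682*(-9) = -6138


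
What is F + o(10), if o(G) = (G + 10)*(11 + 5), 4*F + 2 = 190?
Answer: 367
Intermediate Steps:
F = 47 (F = -½ + (¼)*190 = -½ + 95/2 = 47)
o(G) = 160 + 16*G (o(G) = (10 + G)*16 = 160 + 16*G)
F + o(10) = 47 + (160 + 16*10) = 47 + (160 + 160) = 47 + 320 = 367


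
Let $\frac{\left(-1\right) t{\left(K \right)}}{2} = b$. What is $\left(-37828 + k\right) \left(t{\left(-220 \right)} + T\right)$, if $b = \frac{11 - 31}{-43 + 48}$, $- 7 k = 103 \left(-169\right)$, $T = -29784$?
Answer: $\frac{7366254864}{7} \approx 1.0523 \cdot 10^{9}$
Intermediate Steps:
$k = \frac{17407}{7}$ ($k = - \frac{103 \left(-169\right)}{7} = \left(- \frac{1}{7}\right) \left(-17407\right) = \frac{17407}{7} \approx 2486.7$)
$b = -4$ ($b = - \frac{20}{5} = \left(-20\right) \frac{1}{5} = -4$)
$t{\left(K \right)} = 8$ ($t{\left(K \right)} = \left(-2\right) \left(-4\right) = 8$)
$\left(-37828 + k\right) \left(t{\left(-220 \right)} + T\right) = \left(-37828 + \frac{17407}{7}\right) \left(8 - 29784\right) = \left(- \frac{247389}{7}\right) \left(-29776\right) = \frac{7366254864}{7}$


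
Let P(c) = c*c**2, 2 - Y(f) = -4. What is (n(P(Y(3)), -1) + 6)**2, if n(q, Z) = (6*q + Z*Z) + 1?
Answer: 1700416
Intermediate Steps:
Y(f) = 6 (Y(f) = 2 - 1*(-4) = 2 + 4 = 6)
P(c) = c**3
n(q, Z) = 1 + Z**2 + 6*q (n(q, Z) = (6*q + Z**2) + 1 = (Z**2 + 6*q) + 1 = 1 + Z**2 + 6*q)
(n(P(Y(3)), -1) + 6)**2 = ((1 + (-1)**2 + 6*6**3) + 6)**2 = ((1 + 1 + 6*216) + 6)**2 = ((1 + 1 + 1296) + 6)**2 = (1298 + 6)**2 = 1304**2 = 1700416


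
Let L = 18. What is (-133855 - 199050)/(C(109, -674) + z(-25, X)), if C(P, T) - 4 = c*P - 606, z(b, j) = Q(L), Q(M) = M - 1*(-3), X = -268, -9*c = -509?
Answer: -2996145/50252 ≈ -59.622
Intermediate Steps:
c = 509/9 (c = -⅑*(-509) = 509/9 ≈ 56.556)
Q(M) = 3 + M (Q(M) = M + 3 = 3 + M)
z(b, j) = 21 (z(b, j) = 3 + 18 = 21)
C(P, T) = -602 + 509*P/9 (C(P, T) = 4 + (509*P/9 - 606) = 4 + (-606 + 509*P/9) = -602 + 509*P/9)
(-133855 - 199050)/(C(109, -674) + z(-25, X)) = (-133855 - 199050)/((-602 + (509/9)*109) + 21) = -332905/((-602 + 55481/9) + 21) = -332905/(50063/9 + 21) = -332905/50252/9 = -332905*9/50252 = -2996145/50252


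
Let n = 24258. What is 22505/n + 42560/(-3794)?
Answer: -67645465/6573918 ≈ -10.290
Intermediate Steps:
22505/n + 42560/(-3794) = 22505/24258 + 42560/(-3794) = 22505*(1/24258) + 42560*(-1/3794) = 22505/24258 - 3040/271 = -67645465/6573918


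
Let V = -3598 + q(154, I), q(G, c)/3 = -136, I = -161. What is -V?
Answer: 4006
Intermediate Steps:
q(G, c) = -408 (q(G, c) = 3*(-136) = -408)
V = -4006 (V = -3598 - 408 = -4006)
-V = -1*(-4006) = 4006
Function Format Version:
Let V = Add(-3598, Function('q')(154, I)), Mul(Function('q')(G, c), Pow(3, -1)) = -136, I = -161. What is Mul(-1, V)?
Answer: 4006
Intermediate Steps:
Function('q')(G, c) = -408 (Function('q')(G, c) = Mul(3, -136) = -408)
V = -4006 (V = Add(-3598, -408) = -4006)
Mul(-1, V) = Mul(-1, -4006) = 4006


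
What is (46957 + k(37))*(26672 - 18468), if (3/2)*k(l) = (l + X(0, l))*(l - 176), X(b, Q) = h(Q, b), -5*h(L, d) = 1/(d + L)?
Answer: 198196358612/555 ≈ 3.5711e+8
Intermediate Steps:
h(L, d) = -1/(5*(L + d)) (h(L, d) = -1/(5*(d + L)) = -1/(5*(L + d)))
X(b, Q) = -1/(5*Q + 5*b)
k(l) = 2*(-176 + l)*(l - 1/(5*l))/3 (k(l) = 2*((l - 1/(5*l + 5*0))*(l - 176))/3 = 2*((l - 1/(5*l + 0))*(-176 + l))/3 = 2*((l - 1/(5*l))*(-176 + l))/3 = 2*((-176 + l)*(l - 1/(5*l)))/3 = 2*(-176 + l)*(l - 1/(5*l))/3)
(46957 + k(37))*(26672 - 18468) = (46957 + (2/15)*(176 + 37*(-1 - 880*37 + 5*37**2))/37)*(26672 - 18468) = (46957 + (2/15)*(1/37)*(176 + 37*(-1 - 32560 + 5*1369)))*8204 = (46957 + (2/15)*(1/37)*(176 + 37*(-1 - 32560 + 6845)))*8204 = (46957 + (2/15)*(1/37)*(176 + 37*(-25716)))*8204 = (46957 + (2/15)*(1/37)*(176 - 951492))*8204 = (46957 + (2/15)*(1/37)*(-951316))*8204 = (46957 - 1902632/555)*8204 = (24158503/555)*8204 = 198196358612/555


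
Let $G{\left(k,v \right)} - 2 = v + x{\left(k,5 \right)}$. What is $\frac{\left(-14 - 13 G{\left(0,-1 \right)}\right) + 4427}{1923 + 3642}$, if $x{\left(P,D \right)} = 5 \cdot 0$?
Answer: $\frac{880}{1113} \approx 0.79066$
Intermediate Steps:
$x{\left(P,D \right)} = 0$
$G{\left(k,v \right)} = 2 + v$ ($G{\left(k,v \right)} = 2 + \left(v + 0\right) = 2 + v$)
$\frac{\left(-14 - 13 G{\left(0,-1 \right)}\right) + 4427}{1923 + 3642} = \frac{\left(-14 - 13 \left(2 - 1\right)\right) + 4427}{1923 + 3642} = \frac{\left(-14 - 13\right) + 4427}{5565} = \left(\left(-14 - 13\right) + 4427\right) \frac{1}{5565} = \left(-27 + 4427\right) \frac{1}{5565} = 4400 \cdot \frac{1}{5565} = \frac{880}{1113}$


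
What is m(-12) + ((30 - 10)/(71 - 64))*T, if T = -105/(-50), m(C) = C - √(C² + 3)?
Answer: -6 - 7*√3 ≈ -18.124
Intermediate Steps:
m(C) = C - √(3 + C²)
T = 21/10 (T = -105*(-1/50) = 21/10 ≈ 2.1000)
m(-12) + ((30 - 10)/(71 - 64))*T = (-12 - √(3 + (-12)²)) + ((30 - 10)/(71 - 64))*(21/10) = (-12 - √(3 + 144)) + (20/7)*(21/10) = (-12 - √147) + (20*(⅐))*(21/10) = (-12 - 7*√3) + (20/7)*(21/10) = (-12 - 7*√3) + 6 = -6 - 7*√3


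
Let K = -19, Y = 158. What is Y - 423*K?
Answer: 8195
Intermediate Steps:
Y - 423*K = 158 - 423*(-19) = 158 + 8037 = 8195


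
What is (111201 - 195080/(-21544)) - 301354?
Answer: -512057644/2693 ≈ -1.9014e+5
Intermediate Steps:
(111201 - 195080/(-21544)) - 301354 = (111201 - 195080*(-1/21544)) - 301354 = (111201 + 24385/2693) - 301354 = 299488678/2693 - 301354 = -512057644/2693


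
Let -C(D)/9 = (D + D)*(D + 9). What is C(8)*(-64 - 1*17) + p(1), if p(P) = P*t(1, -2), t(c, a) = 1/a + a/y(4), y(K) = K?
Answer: 198287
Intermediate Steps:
t(c, a) = 1/a + a/4
p(P) = -P (p(P) = P*(1/(-2) + (¼)*(-2)) = P*(-½ - ½) = P*(-1) = -P)
C(D) = -18*D*(9 + D) (C(D) = -9*(D + D)*(D + 9) = -9*2*D*(9 + D) = -18*D*(9 + D))
C(8)*(-64 - 1*17) + p(1) = (-18*8*(9 + 8))*(-64 - 1*17) - 1*1 = (-18*8*17)*(-64 - 17) - 1 = -2448*(-81) - 1 = 198288 - 1 = 198287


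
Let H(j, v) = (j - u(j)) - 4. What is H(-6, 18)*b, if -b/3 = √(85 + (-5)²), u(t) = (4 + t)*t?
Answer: 66*√110 ≈ 692.21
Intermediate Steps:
u(t) = t*(4 + t)
H(j, v) = -4 + j - j*(4 + j) (H(j, v) = (j - j*(4 + j)) - 4 = -4 + j - j*(4 + j))
b = -3*√110 (b = -3*√(85 + (-5)²) = -3*√(85 + 25) = -3*√110 ≈ -31.464)
H(-6, 18)*b = (-4 - 6 - 1*(-6)*(4 - 6))*(-3*√110) = (-4 - 6 - 1*(-6)*(-2))*(-3*√110) = (-4 - 6 - 12)*(-3*√110) = -(-66)*√110 = 66*√110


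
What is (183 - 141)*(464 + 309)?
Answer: 32466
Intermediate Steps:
(183 - 141)*(464 + 309) = 42*773 = 32466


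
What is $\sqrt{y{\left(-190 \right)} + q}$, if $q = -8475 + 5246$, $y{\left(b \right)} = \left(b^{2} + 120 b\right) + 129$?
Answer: $10 \sqrt{102} \approx 100.99$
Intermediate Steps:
$y{\left(b \right)} = 129 + b^{2} + 120 b$
$q = -3229$
$\sqrt{y{\left(-190 \right)} + q} = \sqrt{\left(129 + \left(-190\right)^{2} + 120 \left(-190\right)\right) - 3229} = \sqrt{\left(129 + 36100 - 22800\right) - 3229} = \sqrt{13429 - 3229} = \sqrt{10200} = 10 \sqrt{102}$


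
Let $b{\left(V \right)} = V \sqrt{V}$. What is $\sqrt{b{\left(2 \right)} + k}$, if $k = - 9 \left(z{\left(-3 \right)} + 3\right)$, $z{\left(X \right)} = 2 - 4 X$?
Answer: $\sqrt{-153 + 2 \sqrt{2}} \approx 12.254 i$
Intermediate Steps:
$b{\left(V \right)} = V^{\frac{3}{2}}$
$k = -153$ ($k = - 9 \left(\left(2 - -12\right) + 3\right) = - 9 \left(\left(2 + 12\right) + 3\right) = - 9 \left(14 + 3\right) = \left(-9\right) 17 = -153$)
$\sqrt{b{\left(2 \right)} + k} = \sqrt{2^{\frac{3}{2}} - 153} = \sqrt{2 \sqrt{2} - 153} = \sqrt{-153 + 2 \sqrt{2}}$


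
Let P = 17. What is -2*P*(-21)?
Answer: 714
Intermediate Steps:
-2*P*(-21) = -2*17*(-21) = -34*(-21) = 714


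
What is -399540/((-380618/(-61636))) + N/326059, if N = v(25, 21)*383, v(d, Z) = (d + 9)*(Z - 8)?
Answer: -4014739984470106/62051962231 ≈ -64700.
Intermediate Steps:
v(d, Z) = (-8 + Z)*(9 + d) (v(d, Z) = (9 + d)*(-8 + Z) = (-8 + Z)*(9 + d))
N = 169286 (N = (-72 - 8*25 + 9*21 + 21*25)*383 = (-72 - 200 + 189 + 525)*383 = 442*383 = 169286)
-399540/((-380618/(-61636))) + N/326059 = -399540/((-380618/(-61636))) + 169286/326059 = -399540/((-380618*(-1/61636))) + 169286*(1/326059) = -399540/190309/30818 + 169286/326059 = -399540*30818/190309 + 169286/326059 = -12313023720/190309 + 169286/326059 = -4014739984470106/62051962231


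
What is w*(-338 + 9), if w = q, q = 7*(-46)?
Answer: 105938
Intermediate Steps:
q = -322
w = -322
w*(-338 + 9) = -322*(-338 + 9) = -322*(-329) = 105938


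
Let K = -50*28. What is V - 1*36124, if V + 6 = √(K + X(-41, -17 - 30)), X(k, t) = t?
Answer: -36130 + I*√1447 ≈ -36130.0 + 38.039*I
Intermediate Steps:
K = -1400
V = -6 + I*√1447 (V = -6 + √(-1400 + (-17 - 30)) = -6 + √(-1400 - 47) = -6 + √(-1447) = -6 + I*√1447 ≈ -6.0 + 38.039*I)
V - 1*36124 = (-6 + I*√1447) - 1*36124 = (-6 + I*√1447) - 36124 = -36130 + I*√1447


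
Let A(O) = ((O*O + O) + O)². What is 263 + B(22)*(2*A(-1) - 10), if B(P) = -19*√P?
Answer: 263 + 152*√22 ≈ 975.94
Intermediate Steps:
A(O) = (O² + 2*O)² (A(O) = ((O² + O) + O)² = ((O + O²) + O)² = (O² + 2*O)²)
263 + B(22)*(2*A(-1) - 10) = 263 + (-19*√22)*(2*((-1)²*(2 - 1)²) - 10) = 263 + (-19*√22)*(2*(1*1²) - 10) = 263 + (-19*√22)*(2*(1*1) - 10) = 263 + (-19*√22)*(2*1 - 10) = 263 + (-19*√22)*(2 - 10) = 263 - 19*√22*(-8) = 263 + 152*√22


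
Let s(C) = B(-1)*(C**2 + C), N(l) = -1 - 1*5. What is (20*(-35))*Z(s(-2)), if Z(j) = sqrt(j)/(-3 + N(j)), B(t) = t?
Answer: 700*I*sqrt(2)/9 ≈ 109.99*I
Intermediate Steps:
N(l) = -6 (N(l) = -1 - 5 = -6)
s(C) = -C - C**2 (s(C) = -(C**2 + C) = -(C + C**2) = -C - C**2)
Z(j) = -sqrt(j)/9 (Z(j) = sqrt(j)/(-3 - 6) = sqrt(j)/(-9) = -sqrt(j)/9)
(20*(-35))*Z(s(-2)) = (20*(-35))*(-I*sqrt(2)/9) = -(-700)*sqrt(-1*(-2)*(-1))/9 = -(-700)*sqrt(-2)/9 = -(-700)*I*sqrt(2)/9 = 700*I*sqrt(2)/9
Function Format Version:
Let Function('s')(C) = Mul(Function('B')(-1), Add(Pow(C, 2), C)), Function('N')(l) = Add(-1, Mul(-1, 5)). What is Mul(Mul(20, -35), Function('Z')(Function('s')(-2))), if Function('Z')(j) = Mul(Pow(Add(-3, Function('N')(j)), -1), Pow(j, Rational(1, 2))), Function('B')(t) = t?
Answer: Mul(Rational(700, 9), I, Pow(2, Rational(1, 2))) ≈ Mul(109.99, I)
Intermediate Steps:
Function('N')(l) = -6 (Function('N')(l) = Add(-1, -5) = -6)
Function('s')(C) = Add(Mul(-1, C), Mul(-1, Pow(C, 2))) (Function('s')(C) = Mul(-1, Add(Pow(C, 2), C)) = Mul(-1, Add(C, Pow(C, 2))) = Add(Mul(-1, C), Mul(-1, Pow(C, 2))))
Function('Z')(j) = Mul(Rational(-1, 9), Pow(j, Rational(1, 2))) (Function('Z')(j) = Mul(Pow(Add(-3, -6), -1), Pow(j, Rational(1, 2))) = Mul(Pow(-9, -1), Pow(j, Rational(1, 2))) = Mul(Rational(-1, 9), Pow(j, Rational(1, 2))))
Mul(Mul(20, -35), Function('Z')(Function('s')(-2))) = Mul(Mul(20, -35), Mul(Rational(-1, 9), Pow(Mul(-1, -2, Add(1, -2)), Rational(1, 2)))) = Mul(-700, Mul(Rational(-1, 9), Pow(Mul(-1, -2, -1), Rational(1, 2)))) = Mul(-700, Mul(Rational(-1, 9), Pow(-2, Rational(1, 2)))) = Mul(-700, Mul(Rational(-1, 9), Mul(I, Pow(2, Rational(1, 2))))) = Mul(-700, Mul(Rational(-1, 9), I, Pow(2, Rational(1, 2)))) = Mul(Rational(700, 9), I, Pow(2, Rational(1, 2)))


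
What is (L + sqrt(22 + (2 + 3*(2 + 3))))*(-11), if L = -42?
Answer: 462 - 11*sqrt(39) ≈ 393.31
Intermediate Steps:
(L + sqrt(22 + (2 + 3*(2 + 3))))*(-11) = (-42 + sqrt(22 + (2 + 3*(2 + 3))))*(-11) = (-42 + sqrt(22 + (2 + 3*5)))*(-11) = (-42 + sqrt(22 + (2 + 15)))*(-11) = (-42 + sqrt(22 + 17))*(-11) = (-42 + sqrt(39))*(-11) = 462 - 11*sqrt(39)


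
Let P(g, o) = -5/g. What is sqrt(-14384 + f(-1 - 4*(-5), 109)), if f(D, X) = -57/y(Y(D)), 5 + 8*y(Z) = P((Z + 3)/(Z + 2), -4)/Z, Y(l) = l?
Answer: 16*I*sqrt(269078465)/2195 ≈ 119.57*I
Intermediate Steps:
y(Z) = -5/8 - 5*(2 + Z)/(8*Z*(3 + Z)) (y(Z) = -5/8 + ((-5*(Z + 2)/(Z + 3))/Z)/8 = -5/8 + ((-5*(2 + Z)/(3 + Z))/Z)/8 = -5/8 + (-5*(2 + Z)/(Z*(3 + Z)))/8 = -5/8 - 5*(2 + Z)/(8*Z*(3 + Z)))
f(D, X) = -456*D*(3 + D)/(5*(-2 - D**2 - 4*D)) (f(D, X) = -57*8*D*(3 + D)/(5*(-2 - D**2 - 4*D)) = -456*D*(3 + D)/(5*(-2 - D**2 - 4*D)))
sqrt(-14384 + f(-1 - 4*(-5), 109)) = sqrt(-14384 + 456*(-1 - 4*(-5))*(3 + (-1 - 4*(-5)))/(5*(2 + (-1 - 4*(-5))**2 + 4*(-1 - 4*(-5))))) = sqrt(-14384 + 456*(-1 + 20)*(3 + (-1 + 20))/(5*(2 + (-1 + 20)**2 + 4*(-1 + 20)))) = sqrt(-14384 + (456/5)*19*(3 + 19)/(2 + 19**2 + 4*19)) = sqrt(-14384 + (456/5)*19*22/(2 + 361 + 76)) = sqrt(-14384 + (456/5)*19*22/439) = sqrt(-14384 + (456/5)*19*(1/439)*22) = sqrt(-14384 + 190608/2195) = sqrt(-31382272/2195) = 16*I*sqrt(269078465)/2195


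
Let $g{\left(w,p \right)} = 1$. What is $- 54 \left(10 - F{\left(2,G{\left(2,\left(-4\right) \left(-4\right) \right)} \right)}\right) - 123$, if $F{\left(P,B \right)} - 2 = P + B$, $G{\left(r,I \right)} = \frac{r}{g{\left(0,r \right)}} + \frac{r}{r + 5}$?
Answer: $- \frac{2265}{7} \approx -323.57$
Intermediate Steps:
$G{\left(r,I \right)} = r + \frac{r}{5 + r}$ ($G{\left(r,I \right)} = \frac{r}{1} + \frac{r}{r + 5} = r 1 + \frac{r}{5 + r} = r + \frac{r}{5 + r}$)
$F{\left(P,B \right)} = 2 + B + P$ ($F{\left(P,B \right)} = 2 + \left(P + B\right) = 2 + \left(B + P\right) = 2 + B + P$)
$- 54 \left(10 - F{\left(2,G{\left(2,\left(-4\right) \left(-4\right) \right)} \right)}\right) - 123 = - 54 \left(10 - \left(2 + \frac{2 \left(6 + 2\right)}{5 + 2} + 2\right)\right) - 123 = - 54 \left(10 - \left(2 + 2 \cdot \frac{1}{7} \cdot 8 + 2\right)\right) - 123 = - 54 \left(10 - \left(2 + \frac{16}{7} + 2\right)\right) - 123 = - 54 \left(10 - \frac{44}{7}\right) - 123 = \left(-54\right) \frac{26}{7} - 123 = - \frac{1404}{7} - 123 = - \frac{2265}{7}$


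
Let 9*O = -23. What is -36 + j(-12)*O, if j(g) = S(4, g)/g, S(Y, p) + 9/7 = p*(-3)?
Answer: -801/28 ≈ -28.607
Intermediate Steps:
S(Y, p) = -9/7 - 3*p (S(Y, p) = -9/7 + p*(-3) = -9/7 - 3*p)
O = -23/9 (O = (⅑)*(-23) = -23/9 ≈ -2.5556)
j(g) = (-9/7 - 3*g)/g
-36 + j(-12)*O = -36 + (-3 - 9/7/(-12))*(-23/9) = -36 + (-3 - 9/7*(-1/12))*(-23/9) = -36 + (-3 + 3/28)*(-23/9) = -36 - 81/28*(-23/9) = -36 + 207/28 = -801/28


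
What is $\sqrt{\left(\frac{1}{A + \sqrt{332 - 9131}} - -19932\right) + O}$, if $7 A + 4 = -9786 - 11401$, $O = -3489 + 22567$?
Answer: $\sqrt{\frac{826660903 - 273070 i \sqrt{8799}}{21191 - 7 i \sqrt{8799}}} \approx 197.51 - 3.0 \cdot 10^{-8} i$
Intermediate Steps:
$O = 19078$
$A = - \frac{21191}{7}$ ($A = - \frac{4}{7} + \frac{-9786 - 11401}{7} = - \frac{4}{7} + \frac{1}{7} \left(-21187\right) = - \frac{4}{7} - \frac{21187}{7} = - \frac{21191}{7} \approx -3027.3$)
$\sqrt{\left(\frac{1}{A + \sqrt{332 - 9131}} - -19932\right) + O} = \sqrt{\left(\frac{1}{- \frac{21191}{7} + \sqrt{332 - 9131}} - -19932\right) + 19078} = \sqrt{\left(\frac{1}{- \frac{21191}{7} + \sqrt{-8799}} + 19932\right) + 19078} = \sqrt{\left(\frac{1}{- \frac{21191}{7} + i \sqrt{8799}} + 19932\right) + 19078} = \sqrt{\left(19932 + \frac{1}{- \frac{21191}{7} + i \sqrt{8799}}\right) + 19078} = \sqrt{39010 + \frac{1}{- \frac{21191}{7} + i \sqrt{8799}}}$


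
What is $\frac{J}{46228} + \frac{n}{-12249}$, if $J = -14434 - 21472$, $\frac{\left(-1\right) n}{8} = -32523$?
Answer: $- \frac{159841007}{7259574} \approx -22.018$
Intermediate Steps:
$n = 260184$ ($n = \left(-8\right) \left(-32523\right) = 260184$)
$J = -35906$ ($J = -14434 - 21472 = -35906$)
$\frac{J}{46228} + \frac{n}{-12249} = - \frac{35906}{46228} + \frac{260184}{-12249} = \left(-35906\right) \frac{1}{46228} + 260184 \left(- \frac{1}{12249}\right) = - \frac{1381}{1778} - \frac{86728}{4083} = - \frac{159841007}{7259574}$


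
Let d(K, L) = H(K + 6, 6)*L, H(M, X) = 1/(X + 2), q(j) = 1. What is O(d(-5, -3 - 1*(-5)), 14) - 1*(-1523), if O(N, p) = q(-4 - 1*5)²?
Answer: 1524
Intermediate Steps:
H(M, X) = 1/(2 + X)
d(K, L) = L/8 (d(K, L) = L/(2 + 6) = L/8)
O(N, p) = 1 (O(N, p) = 1² = 1)
O(d(-5, -3 - 1*(-5)), 14) - 1*(-1523) = 1 - 1*(-1523) = 1 + 1523 = 1524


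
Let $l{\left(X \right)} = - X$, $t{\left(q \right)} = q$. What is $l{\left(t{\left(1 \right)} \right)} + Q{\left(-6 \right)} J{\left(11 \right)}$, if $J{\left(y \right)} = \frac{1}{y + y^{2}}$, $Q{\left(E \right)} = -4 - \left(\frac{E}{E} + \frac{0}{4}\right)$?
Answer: $- \frac{137}{132} \approx -1.0379$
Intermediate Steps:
$Q{\left(E \right)} = -5$ ($Q{\left(E \right)} = -4 - \left(1 + 0 \cdot \frac{1}{4}\right) = -4 - \left(1 + 0\right) = -4 - 1 = -5$)
$l{\left(t{\left(1 \right)} \right)} + Q{\left(-6 \right)} J{\left(11 \right)} = \left(-1\right) 1 - 5 \frac{1}{11 \left(1 + 11\right)} = -1 - 5 \frac{1}{11 \cdot 12} = -1 - 5 \cdot \frac{1}{11} \cdot \frac{1}{12} = -1 - \frac{5}{132} = - \frac{137}{132}$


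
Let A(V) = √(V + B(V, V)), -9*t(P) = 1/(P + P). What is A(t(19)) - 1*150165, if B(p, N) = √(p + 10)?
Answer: -150165 + √(-38 + 114*√129922)/114 ≈ -1.5016e+5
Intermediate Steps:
t(P) = -1/(18*P) (t(P) = -1/(9*(P + P)) = -1/(2*P)/9 = -1/(18*P))
B(p, N) = √(10 + p)
A(V) = √(V + √(10 + V))
A(t(19)) - 1*150165 = √(-1/18/19 + √(10 - 1/18/19)) - 1*150165 = √(-1/18*1/19 + √(10 - 1/18*1/19)) - 150165 = √(-1/342 + √(10 - 1/342)) - 150165 = √(-1/342 + √(3419/342)) - 150165 = √(-1/342 + √129922/114) - 150165 = -150165 + √(-1/342 + √129922/114)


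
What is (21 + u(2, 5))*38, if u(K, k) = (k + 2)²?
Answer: 2660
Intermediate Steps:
u(K, k) = (2 + k)²
(21 + u(2, 5))*38 = (21 + (2 + 5)²)*38 = (21 + 7²)*38 = (21 + 49)*38 = 70*38 = 2660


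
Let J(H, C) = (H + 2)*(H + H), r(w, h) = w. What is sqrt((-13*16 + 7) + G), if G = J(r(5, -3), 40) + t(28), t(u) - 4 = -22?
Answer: I*sqrt(149) ≈ 12.207*I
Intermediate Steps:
J(H, C) = 2*H*(2 + H) (J(H, C) = (2 + H)*(2*H) = 2*H*(2 + H))
t(u) = -18 (t(u) = 4 - 22 = -18)
G = 52 (G = 2*5*(2 + 5) - 18 = 2*5*7 - 18 = 70 - 18 = 52)
sqrt((-13*16 + 7) + G) = sqrt((-13*16 + 7) + 52) = sqrt((-208 + 7) + 52) = sqrt(-201 + 52) = sqrt(-149) = I*sqrt(149)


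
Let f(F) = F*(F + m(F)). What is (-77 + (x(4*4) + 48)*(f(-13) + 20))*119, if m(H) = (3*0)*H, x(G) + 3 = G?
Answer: 1362788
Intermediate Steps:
x(G) = -3 + G
m(H) = 0 (m(H) = 0*H = 0)
f(F) = F² (f(F) = F*(F + 0) = F*F = F²)
(-77 + (x(4*4) + 48)*(f(-13) + 20))*119 = (-77 + ((-3 + 4*4) + 48)*((-13)² + 20))*119 = (-77 + ((-3 + 16) + 48)*(169 + 20))*119 = (-77 + (13 + 48)*189)*119 = (-77 + 61*189)*119 = (-77 + 11529)*119 = 11452*119 = 1362788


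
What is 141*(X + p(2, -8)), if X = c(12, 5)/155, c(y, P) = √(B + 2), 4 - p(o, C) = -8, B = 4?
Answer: 1692 + 141*√6/155 ≈ 1694.2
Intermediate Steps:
p(o, C) = 12 (p(o, C) = 4 - 1*(-8) = 4 + 8 = 12)
c(y, P) = √6 (c(y, P) = √(4 + 2) = √6)
X = √6/155 ≈ 0.015803
141*(X + p(2, -8)) = 141*(√6/155 + 12) = 141*(12 + √6/155) = 1692 + 141*√6/155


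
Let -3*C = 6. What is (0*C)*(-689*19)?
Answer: 0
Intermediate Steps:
C = -2 (C = -⅓*6 = -2)
(0*C)*(-689*19) = (0*(-2))*(-689*19) = 0*(-13091) = 0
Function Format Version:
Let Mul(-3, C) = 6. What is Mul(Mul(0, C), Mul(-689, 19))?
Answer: 0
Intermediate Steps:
C = -2 (C = Mul(Rational(-1, 3), 6) = -2)
Mul(Mul(0, C), Mul(-689, 19)) = Mul(Mul(0, -2), Mul(-689, 19)) = Mul(0, -13091) = 0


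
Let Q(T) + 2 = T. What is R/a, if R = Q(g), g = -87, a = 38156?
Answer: -89/38156 ≈ -0.0023325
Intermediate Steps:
Q(T) = -2 + T
R = -89 (R = -2 - 87 = -89)
R/a = -89/38156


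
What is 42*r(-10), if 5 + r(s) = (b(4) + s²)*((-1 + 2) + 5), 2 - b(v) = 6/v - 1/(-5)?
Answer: 125328/5 ≈ 25066.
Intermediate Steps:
b(v) = 9/5 - 6/v (b(v) = 2 - (6/v - 1/(-5)) = 2 - (6/v - 1*(-⅕)) = 2 - (6/v + ⅕) = 2 - (⅕ + 6/v) = 2 + (-⅕ - 6/v) = 9/5 - 6/v)
r(s) = -16/5 + 6*s² (r(s) = -5 + ((9/5 - 6/4) + s²)*((-1 + 2) + 5) = -5 + ((9/5 - 6*¼) + s²)*(1 + 5) = -5 + ((9/5 - 3/2) + s²)*6 = -5 + (3/10 + s²)*6 = -5 + (9/5 + 6*s²) = -16/5 + 6*s²)
42*r(-10) = 42*(-16/5 + 6*(-10)²) = 42*(-16/5 + 6*100) = 42*(-16/5 + 600) = 42*(2984/5) = 125328/5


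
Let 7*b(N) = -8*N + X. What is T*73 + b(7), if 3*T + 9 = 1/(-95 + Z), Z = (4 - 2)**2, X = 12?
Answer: -61576/273 ≈ -225.55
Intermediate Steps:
b(N) = 12/7 - 8*N/7 (b(N) = (-8*N + 12)/7 = (12 - 8*N)/7 = 12/7 - 8*N/7)
Z = 4 (Z = 2**2 = 4)
T = -820/273 (T = -3 + 1/(3*(-95 + 4)) = -3 + (1/3)/(-91) = -3 + (1/3)*(-1/91) = -3 - 1/273 = -820/273 ≈ -3.0037)
T*73 + b(7) = -820/273*73 + (12/7 - 8/7*7) = -59860/273 + (12/7 - 8) = -59860/273 - 44/7 = -61576/273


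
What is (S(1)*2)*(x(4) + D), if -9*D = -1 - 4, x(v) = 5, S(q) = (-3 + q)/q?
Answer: -200/9 ≈ -22.222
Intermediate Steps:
S(q) = (-3 + q)/q
D = 5/9 (D = -(-1 - 4)/9 = -1/9*(-5) = 5/9 ≈ 0.55556)
(S(1)*2)*(x(4) + D) = (((-3 + 1)/1)*2)*(5 + 5/9) = ((1*(-2))*2)*(50/9) = -2*2*(50/9) = -4*50/9 = -200/9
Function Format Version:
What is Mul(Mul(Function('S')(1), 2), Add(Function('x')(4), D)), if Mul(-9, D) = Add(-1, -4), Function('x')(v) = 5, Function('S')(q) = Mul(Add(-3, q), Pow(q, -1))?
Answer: Rational(-200, 9) ≈ -22.222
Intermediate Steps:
Function('S')(q) = Mul(Pow(q, -1), Add(-3, q))
D = Rational(5, 9) (D = Mul(Rational(-1, 9), Add(-1, -4)) = Mul(Rational(-1, 9), -5) = Rational(5, 9) ≈ 0.55556)
Mul(Mul(Function('S')(1), 2), Add(Function('x')(4), D)) = Mul(Mul(Mul(Pow(1, -1), Add(-3, 1)), 2), Add(5, Rational(5, 9))) = Mul(Mul(Mul(1, -2), 2), Rational(50, 9)) = Mul(Mul(-2, 2), Rational(50, 9)) = Mul(-4, Rational(50, 9)) = Rational(-200, 9)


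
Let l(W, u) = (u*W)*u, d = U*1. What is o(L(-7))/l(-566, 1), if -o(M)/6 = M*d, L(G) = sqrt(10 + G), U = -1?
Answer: -3*sqrt(3)/283 ≈ -0.018361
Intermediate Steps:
d = -1 (d = -1*1 = -1)
o(M) = 6*M (o(M) = -6*M*(-1) = -(-6)*M = 6*M)
l(W, u) = W*u**2 (l(W, u) = (W*u)*u = W*u**2)
o(L(-7))/l(-566, 1) = (6*sqrt(10 - 7))/((-566*1**2)) = (6*sqrt(3))/((-566*1)) = (6*sqrt(3))/(-566) = (6*sqrt(3))*(-1/566) = -3*sqrt(3)/283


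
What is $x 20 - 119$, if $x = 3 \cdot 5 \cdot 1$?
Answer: $181$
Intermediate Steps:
$x = 15$ ($x = 15 \cdot 1 = 15$)
$x 20 - 119 = 15 \cdot 20 - 119 = 300 - 119 = 181$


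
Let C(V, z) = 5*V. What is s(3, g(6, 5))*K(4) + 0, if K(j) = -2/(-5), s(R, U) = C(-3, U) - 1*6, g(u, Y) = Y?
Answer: -42/5 ≈ -8.4000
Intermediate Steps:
s(R, U) = -21 (s(R, U) = 5*(-3) - 1*6 = -15 - 6 = -21)
K(j) = ⅖ (K(j) = -2*(-⅕) = ⅖)
s(3, g(6, 5))*K(4) + 0 = -21*⅖ + 0 = -42/5 + 0 = -42/5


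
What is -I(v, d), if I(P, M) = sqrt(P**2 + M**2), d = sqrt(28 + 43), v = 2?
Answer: -5*sqrt(3) ≈ -8.6602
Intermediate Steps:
d = sqrt(71) ≈ 8.4261
I(P, M) = sqrt(M**2 + P**2)
-I(v, d) = -sqrt((sqrt(71))**2 + 2**2) = -sqrt(71 + 4) = -sqrt(75) = -5*sqrt(3)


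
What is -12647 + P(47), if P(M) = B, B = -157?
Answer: -12804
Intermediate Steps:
P(M) = -157
-12647 + P(47) = -12647 - 157 = -12804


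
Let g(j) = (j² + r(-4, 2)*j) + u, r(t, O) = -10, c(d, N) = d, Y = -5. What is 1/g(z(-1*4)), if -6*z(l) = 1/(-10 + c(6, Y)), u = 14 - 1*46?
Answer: -576/18671 ≈ -0.030850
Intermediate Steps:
u = -32 (u = 14 - 46 = -32)
z(l) = 1/24 (z(l) = -1/(6*(-10 + 6)) = -⅙/(-4) = -⅙*(-¼) = 1/24)
g(j) = -32 + j² - 10*j (g(j) = (j² - 10*j) - 32 = -32 + j² - 10*j)
1/g(z(-1*4)) = 1/(-32 + (1/24)² - 10*1/24) = 1/(-32 + 1/576 - 5/12) = 1/(-18671/576) = -576/18671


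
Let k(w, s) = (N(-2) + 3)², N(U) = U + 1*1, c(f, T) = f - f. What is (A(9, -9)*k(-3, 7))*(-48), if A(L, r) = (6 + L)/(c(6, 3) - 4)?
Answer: 720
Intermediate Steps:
c(f, T) = 0
N(U) = 1 + U (N(U) = U + 1 = 1 + U)
A(L, r) = -3/2 - L/4 (A(L, r) = (6 + L)/(0 - 4) = (6 + L)/(-4) = (6 + L)*(-¼) = -3/2 - L/4)
k(w, s) = 4 (k(w, s) = ((1 - 2) + 3)² = (-1 + 3)² = 2² = 4)
(A(9, -9)*k(-3, 7))*(-48) = ((-3/2 - ¼*9)*4)*(-48) = ((-3/2 - 9/4)*4)*(-48) = -15/4*4*(-48) = -15*(-48) = 720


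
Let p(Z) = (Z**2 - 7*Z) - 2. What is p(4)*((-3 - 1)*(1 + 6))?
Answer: 392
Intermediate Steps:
p(Z) = -2 + Z**2 - 7*Z
p(4)*((-3 - 1)*(1 + 6)) = (-2 + 4**2 - 7*4)*((-3 - 1)*(1 + 6)) = (-2 + 16 - 28)*(-4*7) = -14*(-28) = 392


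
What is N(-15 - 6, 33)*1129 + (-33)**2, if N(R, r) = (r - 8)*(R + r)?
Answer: 339789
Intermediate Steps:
N(R, r) = (-8 + r)*(R + r)
N(-15 - 6, 33)*1129 + (-33)**2 = (33**2 - 8*(-15 - 6) - 8*33 + (-15 - 6)*33)*1129 + (-33)**2 = (1089 - 8*(-21) - 264 - 21*33)*1129 + 1089 = (1089 + 168 - 264 - 693)*1129 + 1089 = 300*1129 + 1089 = 338700 + 1089 = 339789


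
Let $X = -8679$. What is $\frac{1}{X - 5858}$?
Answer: $- \frac{1}{14537} \approx -6.879 \cdot 10^{-5}$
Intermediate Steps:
$\frac{1}{X - 5858} = \frac{1}{-8679 - 5858} = \frac{1}{-14537} = - \frac{1}{14537}$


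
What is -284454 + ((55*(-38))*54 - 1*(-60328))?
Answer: -336986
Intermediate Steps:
-284454 + ((55*(-38))*54 - 1*(-60328)) = -284454 + (-2090*54 + 60328) = -284454 + (-112860 + 60328) = -284454 - 52532 = -336986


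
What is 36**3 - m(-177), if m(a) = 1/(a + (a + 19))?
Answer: 15629761/335 ≈ 46656.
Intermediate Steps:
m(a) = 1/(19 + 2*a) (m(a) = 1/(a + (19 + a)) = 1/(19 + 2*a))
36**3 - m(-177) = 36**3 - 1/(19 + 2*(-177)) = 46656 - 1/(19 - 354) = 46656 - 1/(-335) = 46656 - 1*(-1/335) = 46656 + 1/335 = 15629761/335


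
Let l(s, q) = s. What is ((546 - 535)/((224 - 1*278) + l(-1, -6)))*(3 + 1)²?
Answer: -16/5 ≈ -3.2000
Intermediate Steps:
((546 - 535)/((224 - 1*278) + l(-1, -6)))*(3 + 1)² = ((546 - 535)/((224 - 1*278) - 1))*(3 + 1)² = (11/((224 - 278) - 1))*4² = (11/(-54 - 1))*16 = (11/(-55))*16 = (11*(-1/55))*16 = -⅕*16 = -16/5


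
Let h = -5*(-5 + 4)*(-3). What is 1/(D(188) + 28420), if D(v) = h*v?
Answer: 1/25600 ≈ 3.9063e-5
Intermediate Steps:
h = -15 (h = -(-5)*(-3) = -5*3 = -15)
D(v) = -15*v
1/(D(188) + 28420) = 1/(-15*188 + 28420) = 1/(-2820 + 28420) = 1/25600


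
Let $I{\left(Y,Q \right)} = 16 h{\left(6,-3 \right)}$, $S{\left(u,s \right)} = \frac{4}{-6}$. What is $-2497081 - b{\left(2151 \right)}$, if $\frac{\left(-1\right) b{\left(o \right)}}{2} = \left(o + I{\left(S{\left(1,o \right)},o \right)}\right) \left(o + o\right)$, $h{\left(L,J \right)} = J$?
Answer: $15597131$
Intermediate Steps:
$S{\left(u,s \right)} = - \frac{2}{3}$ ($S{\left(u,s \right)} = 4 \left(- \frac{1}{6}\right) = - \frac{2}{3}$)
$I{\left(Y,Q \right)} = -48$ ($I{\left(Y,Q \right)} = 16 \left(-3\right) = -48$)
$b{\left(o \right)} = - 4 o \left(-48 + o\right)$ ($b{\left(o \right)} = - 2 \left(o - 48\right) \left(o + o\right) = - 2 \left(-48 + o\right) 2 o = - 2 \cdot 2 o \left(-48 + o\right) = - 4 o \left(-48 + o\right)$)
$-2497081 - b{\left(2151 \right)} = -2497081 - 4 \cdot 2151 \left(48 - 2151\right) = -2497081 - 4 \cdot 2151 \left(-2103\right) = -2497081 - -18094212 = -2497081 + 18094212 = 15597131$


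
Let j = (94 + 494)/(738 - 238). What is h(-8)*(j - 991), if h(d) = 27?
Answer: -3340656/125 ≈ -26725.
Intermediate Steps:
j = 147/125 (j = 588/500 = 588*(1/500) = 147/125 ≈ 1.1760)
h(-8)*(j - 991) = 27*(147/125 - 991) = 27*(-123728/125) = -3340656/125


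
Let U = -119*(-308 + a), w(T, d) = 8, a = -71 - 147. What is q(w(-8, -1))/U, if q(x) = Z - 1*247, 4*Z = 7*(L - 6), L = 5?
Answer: -995/250376 ≈ -0.0039740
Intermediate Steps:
Z = -7/4 (Z = (7*(5 - 6))/4 = (7*(-1))/4 = (¼)*(-7) = -7/4 ≈ -1.7500)
a = -218
q(x) = -995/4 (q(x) = -7/4 - 1*247 = -7/4 - 247 = -995/4)
U = 62594 (U = -119*(-308 - 218) = -119*(-526) = 62594)
q(w(-8, -1))/U = -995/4/62594 = -995/4*1/62594 = -995/250376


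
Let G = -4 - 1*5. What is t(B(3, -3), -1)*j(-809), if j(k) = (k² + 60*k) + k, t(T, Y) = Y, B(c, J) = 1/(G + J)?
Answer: -605132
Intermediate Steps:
G = -9 (G = -4 - 5 = -9)
B(c, J) = 1/(-9 + J)
j(k) = k² + 61*k
t(B(3, -3), -1)*j(-809) = -(-809)*(61 - 809) = -(-809)*(-748) = -1*605132 = -605132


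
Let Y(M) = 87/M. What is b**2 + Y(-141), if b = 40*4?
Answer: 1203171/47 ≈ 25599.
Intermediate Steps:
b = 160
b**2 + Y(-141) = 160**2 + 87/(-141) = 25600 + 87*(-1/141) = 25600 - 29/47 = 1203171/47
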